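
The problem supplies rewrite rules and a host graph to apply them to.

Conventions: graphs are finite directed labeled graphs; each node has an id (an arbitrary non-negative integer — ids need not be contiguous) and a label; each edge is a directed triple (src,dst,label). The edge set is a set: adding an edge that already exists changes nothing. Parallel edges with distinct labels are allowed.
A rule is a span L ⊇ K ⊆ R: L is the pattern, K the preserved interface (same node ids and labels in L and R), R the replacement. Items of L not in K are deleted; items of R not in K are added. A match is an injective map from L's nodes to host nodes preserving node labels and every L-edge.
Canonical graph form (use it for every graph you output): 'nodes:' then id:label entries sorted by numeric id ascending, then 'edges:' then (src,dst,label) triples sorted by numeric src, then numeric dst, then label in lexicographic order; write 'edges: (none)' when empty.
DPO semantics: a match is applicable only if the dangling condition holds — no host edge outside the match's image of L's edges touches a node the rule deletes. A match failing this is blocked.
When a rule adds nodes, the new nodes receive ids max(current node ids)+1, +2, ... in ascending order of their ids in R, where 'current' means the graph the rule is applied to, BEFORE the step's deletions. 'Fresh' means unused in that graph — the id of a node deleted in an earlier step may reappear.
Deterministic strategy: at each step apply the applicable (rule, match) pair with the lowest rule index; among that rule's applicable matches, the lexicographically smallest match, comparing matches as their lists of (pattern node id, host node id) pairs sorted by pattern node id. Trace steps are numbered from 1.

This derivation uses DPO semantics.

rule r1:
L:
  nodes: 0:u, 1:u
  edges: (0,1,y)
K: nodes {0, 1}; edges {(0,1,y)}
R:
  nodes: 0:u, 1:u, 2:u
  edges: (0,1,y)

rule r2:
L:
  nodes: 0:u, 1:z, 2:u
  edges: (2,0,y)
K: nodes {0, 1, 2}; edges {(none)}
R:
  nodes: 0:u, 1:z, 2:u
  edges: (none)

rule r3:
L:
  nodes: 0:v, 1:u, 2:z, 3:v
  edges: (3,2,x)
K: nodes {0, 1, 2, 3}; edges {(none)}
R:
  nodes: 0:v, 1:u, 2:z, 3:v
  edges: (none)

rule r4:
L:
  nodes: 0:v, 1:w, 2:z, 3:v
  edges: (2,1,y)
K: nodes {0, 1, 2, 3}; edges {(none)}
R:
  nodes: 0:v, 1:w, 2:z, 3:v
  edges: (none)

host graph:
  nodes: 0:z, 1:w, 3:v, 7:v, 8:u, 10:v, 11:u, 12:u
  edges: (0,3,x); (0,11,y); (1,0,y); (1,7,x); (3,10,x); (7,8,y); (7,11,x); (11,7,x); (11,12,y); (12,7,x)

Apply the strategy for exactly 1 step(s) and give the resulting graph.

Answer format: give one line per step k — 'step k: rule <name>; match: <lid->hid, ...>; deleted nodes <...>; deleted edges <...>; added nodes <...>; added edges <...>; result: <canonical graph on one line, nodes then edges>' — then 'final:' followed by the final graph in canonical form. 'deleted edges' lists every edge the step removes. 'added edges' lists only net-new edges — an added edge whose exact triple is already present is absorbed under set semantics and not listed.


step 1: rule r1; match: 0->11, 1->12; deleted nodes (none); deleted edges (none); added nodes 13; added edges (none); result: nodes: 0:z, 1:w, 3:v, 7:v, 8:u, 10:v, 11:u, 12:u, 13:u edges: (0,3,x); (0,11,y); (1,0,y); (1,7,x); (3,10,x); (7,8,y); (7,11,x); (11,7,x); (11,12,y); (12,7,x)
final:
nodes: 0:z, 1:w, 3:v, 7:v, 8:u, 10:v, 11:u, 12:u, 13:u
edges: (0,3,x); (0,11,y); (1,0,y); (1,7,x); (3,10,x); (7,8,y); (7,11,x); (11,7,x); (11,12,y); (12,7,x)


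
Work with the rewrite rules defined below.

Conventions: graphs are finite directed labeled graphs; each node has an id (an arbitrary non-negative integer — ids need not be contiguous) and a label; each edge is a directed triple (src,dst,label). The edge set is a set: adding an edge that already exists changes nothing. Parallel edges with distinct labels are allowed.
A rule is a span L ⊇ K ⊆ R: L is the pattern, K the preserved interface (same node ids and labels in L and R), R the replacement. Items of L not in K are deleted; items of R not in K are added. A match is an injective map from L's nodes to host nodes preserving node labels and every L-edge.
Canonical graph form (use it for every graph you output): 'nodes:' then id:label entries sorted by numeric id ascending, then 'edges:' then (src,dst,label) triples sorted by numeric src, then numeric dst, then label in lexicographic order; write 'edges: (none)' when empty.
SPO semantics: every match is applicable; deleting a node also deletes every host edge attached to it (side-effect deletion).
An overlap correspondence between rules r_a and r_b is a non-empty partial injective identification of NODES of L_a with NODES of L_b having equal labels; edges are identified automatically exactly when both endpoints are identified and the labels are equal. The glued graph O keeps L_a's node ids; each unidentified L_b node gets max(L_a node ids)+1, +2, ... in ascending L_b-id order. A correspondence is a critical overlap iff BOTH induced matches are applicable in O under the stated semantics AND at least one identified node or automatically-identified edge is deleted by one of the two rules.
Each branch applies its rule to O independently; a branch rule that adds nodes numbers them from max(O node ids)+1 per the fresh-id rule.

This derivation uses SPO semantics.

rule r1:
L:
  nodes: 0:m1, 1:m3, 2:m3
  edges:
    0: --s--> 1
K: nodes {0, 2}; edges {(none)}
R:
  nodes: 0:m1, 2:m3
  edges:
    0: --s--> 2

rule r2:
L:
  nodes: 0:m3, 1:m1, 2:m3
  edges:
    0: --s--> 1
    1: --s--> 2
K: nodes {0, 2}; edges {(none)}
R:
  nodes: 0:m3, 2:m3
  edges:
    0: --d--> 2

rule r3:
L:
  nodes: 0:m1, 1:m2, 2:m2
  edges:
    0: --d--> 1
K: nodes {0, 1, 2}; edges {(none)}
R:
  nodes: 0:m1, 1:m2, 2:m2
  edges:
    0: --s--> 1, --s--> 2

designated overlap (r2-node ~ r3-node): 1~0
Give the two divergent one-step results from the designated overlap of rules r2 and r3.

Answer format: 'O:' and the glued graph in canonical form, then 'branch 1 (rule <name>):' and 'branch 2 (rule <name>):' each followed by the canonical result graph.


O:
nodes: 0:m3, 1:m1, 2:m3, 3:m2, 4:m2
edges: (0,1,s); (1,2,s); (1,3,d)
branch 1 (rule r2):
nodes: 0:m3, 2:m3, 3:m2, 4:m2
edges: (0,2,d)
branch 2 (rule r3):
nodes: 0:m3, 1:m1, 2:m3, 3:m2, 4:m2
edges: (0,1,s); (1,2,s); (1,3,s); (1,4,s)


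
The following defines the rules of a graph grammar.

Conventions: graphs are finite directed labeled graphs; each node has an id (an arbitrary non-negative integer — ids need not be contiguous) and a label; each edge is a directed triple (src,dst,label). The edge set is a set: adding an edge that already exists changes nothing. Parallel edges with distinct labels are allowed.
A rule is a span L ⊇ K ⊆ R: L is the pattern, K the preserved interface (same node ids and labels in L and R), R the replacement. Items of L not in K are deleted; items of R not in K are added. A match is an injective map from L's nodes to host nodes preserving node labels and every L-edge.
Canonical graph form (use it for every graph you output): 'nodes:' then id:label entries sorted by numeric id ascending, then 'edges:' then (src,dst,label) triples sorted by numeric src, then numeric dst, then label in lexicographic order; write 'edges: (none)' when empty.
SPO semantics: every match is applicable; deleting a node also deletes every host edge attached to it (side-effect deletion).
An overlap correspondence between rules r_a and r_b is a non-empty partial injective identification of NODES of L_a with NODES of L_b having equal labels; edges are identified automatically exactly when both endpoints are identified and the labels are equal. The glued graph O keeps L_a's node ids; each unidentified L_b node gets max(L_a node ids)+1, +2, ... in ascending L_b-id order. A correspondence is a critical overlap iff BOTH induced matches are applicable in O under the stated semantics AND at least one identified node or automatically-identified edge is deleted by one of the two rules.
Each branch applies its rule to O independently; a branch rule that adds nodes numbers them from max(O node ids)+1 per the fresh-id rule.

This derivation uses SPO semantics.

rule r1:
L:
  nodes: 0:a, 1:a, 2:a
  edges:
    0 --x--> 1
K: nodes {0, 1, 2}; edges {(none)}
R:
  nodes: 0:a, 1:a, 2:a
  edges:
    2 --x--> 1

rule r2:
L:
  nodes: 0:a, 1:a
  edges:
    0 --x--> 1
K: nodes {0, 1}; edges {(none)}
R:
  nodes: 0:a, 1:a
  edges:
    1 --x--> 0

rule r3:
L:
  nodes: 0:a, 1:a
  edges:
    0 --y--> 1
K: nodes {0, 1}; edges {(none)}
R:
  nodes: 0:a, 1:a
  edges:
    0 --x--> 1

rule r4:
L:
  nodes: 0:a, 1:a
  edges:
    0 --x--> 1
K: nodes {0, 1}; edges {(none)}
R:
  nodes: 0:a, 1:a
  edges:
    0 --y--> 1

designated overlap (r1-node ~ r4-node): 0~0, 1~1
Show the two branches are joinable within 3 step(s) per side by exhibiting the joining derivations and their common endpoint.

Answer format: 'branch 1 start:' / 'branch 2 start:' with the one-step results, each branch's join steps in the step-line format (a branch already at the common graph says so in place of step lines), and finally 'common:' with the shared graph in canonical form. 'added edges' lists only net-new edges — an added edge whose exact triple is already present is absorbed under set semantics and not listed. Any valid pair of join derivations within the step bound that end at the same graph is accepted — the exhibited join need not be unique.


branch 1 start:
nodes: 0:a, 1:a, 2:a
edges: (2,1,x)
branch 2 start:
nodes: 0:a, 1:a, 2:a
edges: (0,1,y)
branch 1 step 1: rule r1; match: 0->2, 1->1, 2->0; deleted nodes (none); deleted edges (2,1,x); added nodes (none); added edges (0,1,x); result: nodes: 0:a, 1:a, 2:a edges: (0,1,x)
branch 2 step 1: rule r3; match: 0->0, 1->1; deleted nodes (none); deleted edges (0,1,y); added nodes (none); added edges (0,1,x); result: nodes: 0:a, 1:a, 2:a edges: (0,1,x)
common:
nodes: 0:a, 1:a, 2:a
edges: (0,1,x)


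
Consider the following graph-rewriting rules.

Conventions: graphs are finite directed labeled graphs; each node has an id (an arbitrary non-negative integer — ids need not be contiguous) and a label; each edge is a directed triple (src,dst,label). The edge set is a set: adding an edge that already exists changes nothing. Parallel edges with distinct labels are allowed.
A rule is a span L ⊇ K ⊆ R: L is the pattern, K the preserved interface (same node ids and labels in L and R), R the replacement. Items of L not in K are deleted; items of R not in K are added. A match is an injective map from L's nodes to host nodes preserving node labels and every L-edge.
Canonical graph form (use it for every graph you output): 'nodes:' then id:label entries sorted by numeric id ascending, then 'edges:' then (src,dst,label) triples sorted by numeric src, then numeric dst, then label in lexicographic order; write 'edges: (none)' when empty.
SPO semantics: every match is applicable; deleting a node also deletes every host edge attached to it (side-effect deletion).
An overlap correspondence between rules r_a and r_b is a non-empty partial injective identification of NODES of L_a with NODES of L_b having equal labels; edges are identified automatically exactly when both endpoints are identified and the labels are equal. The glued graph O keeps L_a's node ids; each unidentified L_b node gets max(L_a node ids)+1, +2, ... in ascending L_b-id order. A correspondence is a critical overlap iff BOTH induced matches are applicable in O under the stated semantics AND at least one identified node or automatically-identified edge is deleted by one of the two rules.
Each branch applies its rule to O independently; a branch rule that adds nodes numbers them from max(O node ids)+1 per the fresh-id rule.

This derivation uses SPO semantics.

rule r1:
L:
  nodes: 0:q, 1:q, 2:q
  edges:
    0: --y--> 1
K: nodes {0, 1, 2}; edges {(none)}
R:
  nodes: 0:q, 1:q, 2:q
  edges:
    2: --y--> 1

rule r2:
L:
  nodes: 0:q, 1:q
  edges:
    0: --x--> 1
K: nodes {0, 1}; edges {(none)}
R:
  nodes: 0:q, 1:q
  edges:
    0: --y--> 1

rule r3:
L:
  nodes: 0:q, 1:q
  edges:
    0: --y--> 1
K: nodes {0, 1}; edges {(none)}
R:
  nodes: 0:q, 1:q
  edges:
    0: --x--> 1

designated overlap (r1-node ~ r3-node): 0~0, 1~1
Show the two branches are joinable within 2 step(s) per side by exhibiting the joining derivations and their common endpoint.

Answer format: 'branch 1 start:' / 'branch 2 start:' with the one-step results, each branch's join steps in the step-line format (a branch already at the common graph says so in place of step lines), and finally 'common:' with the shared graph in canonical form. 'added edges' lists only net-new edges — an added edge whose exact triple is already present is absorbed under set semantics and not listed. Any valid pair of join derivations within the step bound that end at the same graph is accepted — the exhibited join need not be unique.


branch 1 start:
nodes: 0:q, 1:q, 2:q
edges: (2,1,y)
branch 2 start:
nodes: 0:q, 1:q, 2:q
edges: (0,1,x)
branch 1 step 1: rule r1; match: 0->2, 1->1, 2->0; deleted nodes (none); deleted edges (2,1,y); added nodes (none); added edges (0,1,y); result: nodes: 0:q, 1:q, 2:q edges: (0,1,y)
branch 2 step 1: rule r2; match: 0->0, 1->1; deleted nodes (none); deleted edges (0,1,x); added nodes (none); added edges (0,1,y); result: nodes: 0:q, 1:q, 2:q edges: (0,1,y)
common:
nodes: 0:q, 1:q, 2:q
edges: (0,1,y)


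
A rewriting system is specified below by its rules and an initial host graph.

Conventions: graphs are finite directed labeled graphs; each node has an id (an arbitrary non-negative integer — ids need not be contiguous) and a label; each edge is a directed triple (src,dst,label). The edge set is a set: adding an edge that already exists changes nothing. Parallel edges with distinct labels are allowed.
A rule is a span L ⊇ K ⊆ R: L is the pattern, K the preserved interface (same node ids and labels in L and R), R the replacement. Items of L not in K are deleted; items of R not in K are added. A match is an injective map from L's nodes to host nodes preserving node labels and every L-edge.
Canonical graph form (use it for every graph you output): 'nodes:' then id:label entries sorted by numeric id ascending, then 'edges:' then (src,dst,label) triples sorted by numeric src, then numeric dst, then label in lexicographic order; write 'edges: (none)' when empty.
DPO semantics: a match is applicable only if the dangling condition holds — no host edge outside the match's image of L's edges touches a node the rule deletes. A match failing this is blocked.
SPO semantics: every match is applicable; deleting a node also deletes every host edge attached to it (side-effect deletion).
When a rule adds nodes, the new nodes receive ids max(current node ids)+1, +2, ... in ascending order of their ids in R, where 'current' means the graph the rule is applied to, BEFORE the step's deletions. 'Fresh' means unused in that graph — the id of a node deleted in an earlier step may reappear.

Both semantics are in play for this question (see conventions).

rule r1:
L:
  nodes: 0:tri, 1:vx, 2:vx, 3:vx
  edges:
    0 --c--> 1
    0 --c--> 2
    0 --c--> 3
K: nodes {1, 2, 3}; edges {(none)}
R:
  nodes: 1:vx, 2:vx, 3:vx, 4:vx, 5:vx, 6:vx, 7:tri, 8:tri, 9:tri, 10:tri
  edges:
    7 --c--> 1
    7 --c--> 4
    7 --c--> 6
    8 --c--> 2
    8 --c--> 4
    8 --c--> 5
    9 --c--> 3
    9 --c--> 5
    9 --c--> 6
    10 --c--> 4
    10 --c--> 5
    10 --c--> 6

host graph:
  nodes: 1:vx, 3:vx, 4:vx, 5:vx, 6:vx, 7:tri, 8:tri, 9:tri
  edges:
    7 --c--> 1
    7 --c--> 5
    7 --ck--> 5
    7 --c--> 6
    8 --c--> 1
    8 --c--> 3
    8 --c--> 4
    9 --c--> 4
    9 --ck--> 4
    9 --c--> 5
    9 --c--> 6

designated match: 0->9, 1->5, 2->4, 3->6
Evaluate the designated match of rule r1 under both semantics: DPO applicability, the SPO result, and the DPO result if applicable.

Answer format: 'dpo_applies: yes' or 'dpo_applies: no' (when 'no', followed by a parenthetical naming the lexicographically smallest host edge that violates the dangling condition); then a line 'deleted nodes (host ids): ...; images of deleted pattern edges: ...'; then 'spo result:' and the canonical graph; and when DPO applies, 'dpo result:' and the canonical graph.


dpo_applies: no
(the rule deletes node 9, which keeps host edge (9,4,ck) outside the match image — the dangling condition fails, DPO blocks; SPO proceeds and side-deletes such edges)
deleted nodes (host ids): 9; images of deleted pattern edges: (9,4,c); (9,5,c); (9,6,c)
spo result:
nodes: 1:vx, 3:vx, 4:vx, 5:vx, 6:vx, 7:tri, 8:tri, 10:vx, 11:vx, 12:vx, 13:tri, 14:tri, 15:tri, 16:tri
edges: (7,1,c); (7,5,c); (7,5,ck); (7,6,c); (8,1,c); (8,3,c); (8,4,c); (13,5,c); (13,10,c); (13,12,c); (14,4,c); (14,10,c); (14,11,c); (15,6,c); (15,11,c); (15,12,c); (16,10,c); (16,11,c); (16,12,c)


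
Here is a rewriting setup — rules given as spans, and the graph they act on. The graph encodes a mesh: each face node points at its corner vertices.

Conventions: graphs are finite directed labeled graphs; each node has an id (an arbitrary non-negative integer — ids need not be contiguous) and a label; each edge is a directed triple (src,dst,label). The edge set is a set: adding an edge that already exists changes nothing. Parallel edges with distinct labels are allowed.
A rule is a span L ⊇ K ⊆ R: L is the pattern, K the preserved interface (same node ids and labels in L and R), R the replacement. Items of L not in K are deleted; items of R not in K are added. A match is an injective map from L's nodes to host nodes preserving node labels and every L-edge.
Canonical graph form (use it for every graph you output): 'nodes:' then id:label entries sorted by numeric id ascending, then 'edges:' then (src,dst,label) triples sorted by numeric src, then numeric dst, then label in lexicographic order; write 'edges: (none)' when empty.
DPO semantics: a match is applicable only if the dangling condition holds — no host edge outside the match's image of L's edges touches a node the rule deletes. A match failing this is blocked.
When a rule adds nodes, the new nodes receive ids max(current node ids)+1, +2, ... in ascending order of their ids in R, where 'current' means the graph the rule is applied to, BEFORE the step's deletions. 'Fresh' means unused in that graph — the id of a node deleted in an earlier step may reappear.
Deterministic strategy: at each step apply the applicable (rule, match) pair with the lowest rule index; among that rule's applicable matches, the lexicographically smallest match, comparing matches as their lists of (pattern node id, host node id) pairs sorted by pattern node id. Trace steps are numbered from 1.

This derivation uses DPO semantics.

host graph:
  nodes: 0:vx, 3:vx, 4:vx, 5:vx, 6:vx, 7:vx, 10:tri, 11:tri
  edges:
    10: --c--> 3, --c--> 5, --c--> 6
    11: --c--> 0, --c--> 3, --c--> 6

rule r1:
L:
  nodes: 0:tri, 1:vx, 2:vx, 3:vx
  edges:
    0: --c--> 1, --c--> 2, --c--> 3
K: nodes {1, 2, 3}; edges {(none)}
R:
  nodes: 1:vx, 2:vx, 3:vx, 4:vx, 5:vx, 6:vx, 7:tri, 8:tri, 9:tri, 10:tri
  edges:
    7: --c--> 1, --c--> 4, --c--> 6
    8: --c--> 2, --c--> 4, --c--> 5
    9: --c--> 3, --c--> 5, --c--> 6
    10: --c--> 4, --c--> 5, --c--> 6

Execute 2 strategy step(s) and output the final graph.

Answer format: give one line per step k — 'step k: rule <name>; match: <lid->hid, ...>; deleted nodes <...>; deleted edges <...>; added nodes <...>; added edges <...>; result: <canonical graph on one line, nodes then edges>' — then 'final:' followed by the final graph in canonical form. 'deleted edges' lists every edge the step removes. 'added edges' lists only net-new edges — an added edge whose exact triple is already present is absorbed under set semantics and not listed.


step 1: rule r1; match: 0->10, 1->3, 2->5, 3->6; deleted nodes 10; deleted edges (10,3,c); (10,5,c); (10,6,c); added nodes 12, 13, 14, 15, 16, 17, 18; added edges (15,3,c); (15,12,c); (15,14,c); (16,5,c); (16,12,c); (16,13,c); (17,6,c); (17,13,c); (17,14,c); (18,12,c); (18,13,c); (18,14,c); result: nodes: 0:vx, 3:vx, 4:vx, 5:vx, 6:vx, 7:vx, 11:tri, 12:vx, 13:vx, 14:vx, 15:tri, 16:tri, 17:tri, 18:tri edges: (11,0,c); (11,3,c); (11,6,c); (15,3,c); (15,12,c); (15,14,c); (16,5,c); (16,12,c); (16,13,c); (17,6,c); (17,13,c); (17,14,c); (18,12,c); (18,13,c); (18,14,c)
step 2: rule r1; match: 0->11, 1->0, 2->3, 3->6; deleted nodes 11; deleted edges (11,0,c); (11,3,c); (11,6,c); added nodes 19, 20, 21, 22, 23, 24, 25; added edges (22,0,c); (22,19,c); (22,21,c); (23,3,c); (23,19,c); (23,20,c); (24,6,c); (24,20,c); (24,21,c); (25,19,c); (25,20,c); (25,21,c); result: nodes: 0:vx, 3:vx, 4:vx, 5:vx, 6:vx, 7:vx, 12:vx, 13:vx, 14:vx, 15:tri, 16:tri, 17:tri, 18:tri, 19:vx, 20:vx, 21:vx, 22:tri, 23:tri, 24:tri, 25:tri edges: (15,3,c); (15,12,c); (15,14,c); (16,5,c); (16,12,c); (16,13,c); (17,6,c); (17,13,c); (17,14,c); (18,12,c); (18,13,c); (18,14,c); (22,0,c); (22,19,c); (22,21,c); (23,3,c); (23,19,c); (23,20,c); (24,6,c); (24,20,c); (24,21,c); (25,19,c); (25,20,c); (25,21,c)
final:
nodes: 0:vx, 3:vx, 4:vx, 5:vx, 6:vx, 7:vx, 12:vx, 13:vx, 14:vx, 15:tri, 16:tri, 17:tri, 18:tri, 19:vx, 20:vx, 21:vx, 22:tri, 23:tri, 24:tri, 25:tri
edges: (15,3,c); (15,12,c); (15,14,c); (16,5,c); (16,12,c); (16,13,c); (17,6,c); (17,13,c); (17,14,c); (18,12,c); (18,13,c); (18,14,c); (22,0,c); (22,19,c); (22,21,c); (23,3,c); (23,19,c); (23,20,c); (24,6,c); (24,20,c); (24,21,c); (25,19,c); (25,20,c); (25,21,c)


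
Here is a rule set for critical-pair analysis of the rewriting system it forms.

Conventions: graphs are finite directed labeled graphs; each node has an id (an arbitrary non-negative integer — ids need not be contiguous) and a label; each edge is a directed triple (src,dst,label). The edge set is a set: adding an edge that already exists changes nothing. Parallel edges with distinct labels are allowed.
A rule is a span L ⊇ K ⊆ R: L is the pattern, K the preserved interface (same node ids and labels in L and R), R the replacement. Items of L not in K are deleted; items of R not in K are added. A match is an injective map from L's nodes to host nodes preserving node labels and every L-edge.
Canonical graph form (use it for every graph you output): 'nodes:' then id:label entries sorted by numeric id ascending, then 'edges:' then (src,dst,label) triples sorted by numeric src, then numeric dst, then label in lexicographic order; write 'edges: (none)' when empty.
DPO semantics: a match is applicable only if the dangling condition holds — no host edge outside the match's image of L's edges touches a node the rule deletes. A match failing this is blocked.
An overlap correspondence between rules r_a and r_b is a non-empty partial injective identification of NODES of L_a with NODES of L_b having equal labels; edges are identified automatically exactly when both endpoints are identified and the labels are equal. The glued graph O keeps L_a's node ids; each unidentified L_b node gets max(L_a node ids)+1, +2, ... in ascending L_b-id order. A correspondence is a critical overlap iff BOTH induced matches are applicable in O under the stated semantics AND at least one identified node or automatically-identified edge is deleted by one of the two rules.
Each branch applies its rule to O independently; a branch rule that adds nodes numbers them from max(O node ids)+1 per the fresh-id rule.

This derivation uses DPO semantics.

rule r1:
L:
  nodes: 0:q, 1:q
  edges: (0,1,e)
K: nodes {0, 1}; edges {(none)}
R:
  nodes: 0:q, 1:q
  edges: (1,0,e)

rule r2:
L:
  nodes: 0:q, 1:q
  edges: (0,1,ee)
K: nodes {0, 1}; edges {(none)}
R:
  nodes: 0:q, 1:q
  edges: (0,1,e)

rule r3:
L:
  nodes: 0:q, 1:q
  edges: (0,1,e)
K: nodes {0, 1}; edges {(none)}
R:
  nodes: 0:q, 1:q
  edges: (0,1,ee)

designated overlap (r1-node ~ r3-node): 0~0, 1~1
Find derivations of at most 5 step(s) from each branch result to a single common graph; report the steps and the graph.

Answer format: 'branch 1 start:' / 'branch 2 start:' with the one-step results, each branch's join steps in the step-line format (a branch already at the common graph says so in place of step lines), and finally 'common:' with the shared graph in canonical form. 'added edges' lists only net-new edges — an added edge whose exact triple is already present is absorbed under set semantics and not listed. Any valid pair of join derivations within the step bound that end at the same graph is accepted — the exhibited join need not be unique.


branch 1 start:
nodes: 0:q, 1:q
edges: (1,0,e)
branch 2 start:
nodes: 0:q, 1:q
edges: (0,1,ee)
branch 1 step 1: rule r1; match: 0->1, 1->0; deleted nodes (none); deleted edges (1,0,e); added nodes (none); added edges (0,1,e); result: nodes: 0:q, 1:q edges: (0,1,e)
branch 2 step 1: rule r2; match: 0->0, 1->1; deleted nodes (none); deleted edges (0,1,ee); added nodes (none); added edges (0,1,e); result: nodes: 0:q, 1:q edges: (0,1,e)
common:
nodes: 0:q, 1:q
edges: (0,1,e)


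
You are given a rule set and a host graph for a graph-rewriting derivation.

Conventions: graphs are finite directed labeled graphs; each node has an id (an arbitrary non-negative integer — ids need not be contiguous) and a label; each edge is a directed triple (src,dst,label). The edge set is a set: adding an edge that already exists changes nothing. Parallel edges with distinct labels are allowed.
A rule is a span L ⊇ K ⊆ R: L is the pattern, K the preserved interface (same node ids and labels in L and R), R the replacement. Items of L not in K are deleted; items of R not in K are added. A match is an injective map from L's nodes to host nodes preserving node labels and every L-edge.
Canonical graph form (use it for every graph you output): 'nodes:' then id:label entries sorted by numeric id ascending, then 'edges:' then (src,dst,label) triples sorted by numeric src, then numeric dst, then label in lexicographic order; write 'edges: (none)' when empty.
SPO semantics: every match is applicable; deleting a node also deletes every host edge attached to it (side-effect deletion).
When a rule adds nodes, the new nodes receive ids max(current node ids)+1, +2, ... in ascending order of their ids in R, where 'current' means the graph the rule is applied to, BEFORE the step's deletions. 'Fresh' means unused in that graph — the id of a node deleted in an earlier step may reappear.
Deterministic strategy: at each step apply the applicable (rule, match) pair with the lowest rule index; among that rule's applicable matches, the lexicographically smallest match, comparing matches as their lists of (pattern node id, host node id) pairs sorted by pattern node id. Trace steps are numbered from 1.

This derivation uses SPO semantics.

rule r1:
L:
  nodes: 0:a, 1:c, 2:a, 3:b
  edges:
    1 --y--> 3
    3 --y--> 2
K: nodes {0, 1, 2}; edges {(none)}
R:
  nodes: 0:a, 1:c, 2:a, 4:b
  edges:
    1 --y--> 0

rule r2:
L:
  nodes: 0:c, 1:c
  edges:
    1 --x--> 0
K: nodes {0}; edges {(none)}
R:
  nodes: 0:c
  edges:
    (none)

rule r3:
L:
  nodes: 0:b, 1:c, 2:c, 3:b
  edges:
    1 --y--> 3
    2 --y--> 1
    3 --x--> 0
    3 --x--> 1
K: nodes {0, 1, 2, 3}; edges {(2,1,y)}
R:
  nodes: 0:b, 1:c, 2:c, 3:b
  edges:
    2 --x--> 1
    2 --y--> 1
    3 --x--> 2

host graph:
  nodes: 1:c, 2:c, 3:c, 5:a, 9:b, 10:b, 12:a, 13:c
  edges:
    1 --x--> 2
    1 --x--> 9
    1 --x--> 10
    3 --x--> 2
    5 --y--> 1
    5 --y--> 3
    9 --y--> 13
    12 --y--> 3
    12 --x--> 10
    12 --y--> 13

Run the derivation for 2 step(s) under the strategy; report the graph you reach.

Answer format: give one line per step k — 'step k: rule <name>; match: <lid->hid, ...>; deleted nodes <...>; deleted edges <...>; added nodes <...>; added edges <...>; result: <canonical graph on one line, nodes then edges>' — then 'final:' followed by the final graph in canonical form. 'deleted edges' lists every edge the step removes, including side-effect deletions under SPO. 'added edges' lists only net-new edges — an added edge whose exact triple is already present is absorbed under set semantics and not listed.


step 1: rule r2; match: 0->2, 1->1; deleted nodes 1; deleted edges (1,2,x); (1,9,x); (1,10,x); (5,1,y); added nodes (none); added edges (none); result: nodes: 2:c, 3:c, 5:a, 9:b, 10:b, 12:a, 13:c edges: (3,2,x); (5,3,y); (9,13,y); (12,3,y); (12,10,x); (12,13,y)
step 2: rule r2; match: 0->2, 1->3; deleted nodes 3; deleted edges (3,2,x); (5,3,y); (12,3,y); added nodes (none); added edges (none); result: nodes: 2:c, 5:a, 9:b, 10:b, 12:a, 13:c edges: (9,13,y); (12,10,x); (12,13,y)
final:
nodes: 2:c, 5:a, 9:b, 10:b, 12:a, 13:c
edges: (9,13,y); (12,10,x); (12,13,y)


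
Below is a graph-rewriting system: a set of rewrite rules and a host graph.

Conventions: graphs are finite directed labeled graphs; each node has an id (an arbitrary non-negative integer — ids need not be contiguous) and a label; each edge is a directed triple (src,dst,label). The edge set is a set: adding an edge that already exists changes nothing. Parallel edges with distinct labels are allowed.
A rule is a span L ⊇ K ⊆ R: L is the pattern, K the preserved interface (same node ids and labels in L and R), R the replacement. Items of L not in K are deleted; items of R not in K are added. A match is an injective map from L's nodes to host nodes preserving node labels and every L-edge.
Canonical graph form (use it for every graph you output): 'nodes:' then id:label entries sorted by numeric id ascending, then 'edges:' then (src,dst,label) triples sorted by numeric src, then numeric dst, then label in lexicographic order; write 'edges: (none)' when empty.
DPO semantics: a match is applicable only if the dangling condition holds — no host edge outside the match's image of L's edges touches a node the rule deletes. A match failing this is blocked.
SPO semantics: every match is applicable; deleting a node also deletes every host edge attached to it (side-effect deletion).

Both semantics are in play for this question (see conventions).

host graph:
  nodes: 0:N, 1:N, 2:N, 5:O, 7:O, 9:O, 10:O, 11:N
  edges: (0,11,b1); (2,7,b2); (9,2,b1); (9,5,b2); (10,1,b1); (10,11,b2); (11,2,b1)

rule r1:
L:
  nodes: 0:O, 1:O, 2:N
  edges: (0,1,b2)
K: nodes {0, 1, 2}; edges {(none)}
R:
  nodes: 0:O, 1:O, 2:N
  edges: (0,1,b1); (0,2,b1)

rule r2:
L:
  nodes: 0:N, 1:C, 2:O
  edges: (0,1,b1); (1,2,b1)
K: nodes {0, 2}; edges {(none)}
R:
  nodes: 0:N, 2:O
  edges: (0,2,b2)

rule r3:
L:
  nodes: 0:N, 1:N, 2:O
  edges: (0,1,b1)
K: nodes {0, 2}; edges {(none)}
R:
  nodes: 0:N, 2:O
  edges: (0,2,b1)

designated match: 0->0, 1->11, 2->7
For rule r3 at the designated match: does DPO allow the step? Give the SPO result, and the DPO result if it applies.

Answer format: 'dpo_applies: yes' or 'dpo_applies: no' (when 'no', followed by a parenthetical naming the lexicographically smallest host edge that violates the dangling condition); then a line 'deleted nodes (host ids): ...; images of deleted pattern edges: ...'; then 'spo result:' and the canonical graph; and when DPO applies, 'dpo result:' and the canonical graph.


dpo_applies: no
(the rule deletes node 11, which keeps host edge (10,11,b2) outside the match image — the dangling condition fails, DPO blocks; SPO proceeds and side-deletes such edges)
deleted nodes (host ids): 11; images of deleted pattern edges: (0,11,b1)
spo result:
nodes: 0:N, 1:N, 2:N, 5:O, 7:O, 9:O, 10:O
edges: (0,7,b1); (2,7,b2); (9,2,b1); (9,5,b2); (10,1,b1)


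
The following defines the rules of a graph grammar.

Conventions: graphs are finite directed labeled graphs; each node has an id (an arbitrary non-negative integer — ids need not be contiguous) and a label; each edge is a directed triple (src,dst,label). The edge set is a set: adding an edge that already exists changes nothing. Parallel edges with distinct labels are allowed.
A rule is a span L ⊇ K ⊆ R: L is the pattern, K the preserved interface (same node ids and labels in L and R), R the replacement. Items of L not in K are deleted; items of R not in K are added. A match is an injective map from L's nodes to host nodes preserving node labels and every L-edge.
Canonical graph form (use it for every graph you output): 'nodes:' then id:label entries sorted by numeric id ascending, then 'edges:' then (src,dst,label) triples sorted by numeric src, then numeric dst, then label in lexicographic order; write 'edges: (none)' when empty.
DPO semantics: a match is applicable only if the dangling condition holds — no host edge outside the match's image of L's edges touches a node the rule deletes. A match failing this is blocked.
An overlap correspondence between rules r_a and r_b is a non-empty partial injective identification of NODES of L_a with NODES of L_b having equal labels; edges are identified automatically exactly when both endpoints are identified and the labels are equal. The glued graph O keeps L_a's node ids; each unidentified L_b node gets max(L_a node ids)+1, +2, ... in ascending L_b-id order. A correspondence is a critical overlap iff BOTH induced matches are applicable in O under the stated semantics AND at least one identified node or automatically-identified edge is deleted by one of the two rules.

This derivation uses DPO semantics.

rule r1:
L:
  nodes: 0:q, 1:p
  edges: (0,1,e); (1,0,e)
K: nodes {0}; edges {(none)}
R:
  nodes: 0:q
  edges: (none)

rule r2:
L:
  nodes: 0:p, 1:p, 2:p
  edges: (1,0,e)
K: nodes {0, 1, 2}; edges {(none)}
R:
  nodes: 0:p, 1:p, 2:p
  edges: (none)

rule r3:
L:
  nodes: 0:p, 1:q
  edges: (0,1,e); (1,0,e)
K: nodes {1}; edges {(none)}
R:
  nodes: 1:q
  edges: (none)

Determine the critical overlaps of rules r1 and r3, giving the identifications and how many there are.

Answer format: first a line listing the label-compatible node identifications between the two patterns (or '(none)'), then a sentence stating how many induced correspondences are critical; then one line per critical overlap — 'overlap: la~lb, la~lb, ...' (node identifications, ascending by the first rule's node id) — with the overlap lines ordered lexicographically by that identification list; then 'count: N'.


label-compatible node identifications between L(r1) and L(r3): 0~1, 1~0
1 of the induced correspondences is a critical overlap of r1 and r3.
overlap: 0~1, 1~0
count: 1


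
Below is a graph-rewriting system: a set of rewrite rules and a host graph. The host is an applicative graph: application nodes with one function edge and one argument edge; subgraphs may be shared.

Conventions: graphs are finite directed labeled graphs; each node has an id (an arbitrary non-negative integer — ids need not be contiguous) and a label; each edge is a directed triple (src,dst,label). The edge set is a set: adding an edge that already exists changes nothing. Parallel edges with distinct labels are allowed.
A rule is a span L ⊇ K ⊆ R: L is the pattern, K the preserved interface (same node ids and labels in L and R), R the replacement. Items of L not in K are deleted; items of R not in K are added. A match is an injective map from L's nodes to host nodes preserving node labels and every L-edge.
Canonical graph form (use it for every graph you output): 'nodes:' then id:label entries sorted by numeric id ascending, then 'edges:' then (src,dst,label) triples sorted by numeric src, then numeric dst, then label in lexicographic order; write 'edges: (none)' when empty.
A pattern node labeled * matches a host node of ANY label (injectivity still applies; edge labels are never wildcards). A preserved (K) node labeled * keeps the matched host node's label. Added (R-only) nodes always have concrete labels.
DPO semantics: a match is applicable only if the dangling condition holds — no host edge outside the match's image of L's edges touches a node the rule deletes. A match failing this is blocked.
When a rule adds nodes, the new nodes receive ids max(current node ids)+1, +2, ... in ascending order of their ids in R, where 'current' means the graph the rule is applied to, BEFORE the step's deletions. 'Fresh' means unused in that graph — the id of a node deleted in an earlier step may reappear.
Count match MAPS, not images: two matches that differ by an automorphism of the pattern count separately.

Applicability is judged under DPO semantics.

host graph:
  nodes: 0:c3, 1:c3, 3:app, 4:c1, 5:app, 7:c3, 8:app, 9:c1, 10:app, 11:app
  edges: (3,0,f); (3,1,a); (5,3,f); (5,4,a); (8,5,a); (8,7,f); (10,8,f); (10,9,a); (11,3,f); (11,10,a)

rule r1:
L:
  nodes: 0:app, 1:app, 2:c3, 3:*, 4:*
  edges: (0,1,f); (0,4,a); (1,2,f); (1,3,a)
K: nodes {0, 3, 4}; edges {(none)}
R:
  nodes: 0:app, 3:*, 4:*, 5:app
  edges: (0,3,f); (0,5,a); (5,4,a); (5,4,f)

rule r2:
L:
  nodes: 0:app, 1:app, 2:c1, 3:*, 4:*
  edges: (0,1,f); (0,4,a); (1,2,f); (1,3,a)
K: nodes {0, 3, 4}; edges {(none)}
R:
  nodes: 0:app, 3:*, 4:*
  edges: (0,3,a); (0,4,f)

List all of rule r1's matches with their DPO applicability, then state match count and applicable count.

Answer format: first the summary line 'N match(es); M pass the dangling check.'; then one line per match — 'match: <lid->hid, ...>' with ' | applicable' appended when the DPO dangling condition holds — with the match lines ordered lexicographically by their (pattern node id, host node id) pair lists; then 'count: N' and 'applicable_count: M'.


3 match(es); 1 pass the dangling check.
match: 0->5, 1->3, 2->0, 3->1, 4->4
match: 0->10, 1->8, 2->7, 3->5, 4->9 | applicable
match: 0->11, 1->3, 2->0, 3->1, 4->10
count: 3
applicable_count: 1


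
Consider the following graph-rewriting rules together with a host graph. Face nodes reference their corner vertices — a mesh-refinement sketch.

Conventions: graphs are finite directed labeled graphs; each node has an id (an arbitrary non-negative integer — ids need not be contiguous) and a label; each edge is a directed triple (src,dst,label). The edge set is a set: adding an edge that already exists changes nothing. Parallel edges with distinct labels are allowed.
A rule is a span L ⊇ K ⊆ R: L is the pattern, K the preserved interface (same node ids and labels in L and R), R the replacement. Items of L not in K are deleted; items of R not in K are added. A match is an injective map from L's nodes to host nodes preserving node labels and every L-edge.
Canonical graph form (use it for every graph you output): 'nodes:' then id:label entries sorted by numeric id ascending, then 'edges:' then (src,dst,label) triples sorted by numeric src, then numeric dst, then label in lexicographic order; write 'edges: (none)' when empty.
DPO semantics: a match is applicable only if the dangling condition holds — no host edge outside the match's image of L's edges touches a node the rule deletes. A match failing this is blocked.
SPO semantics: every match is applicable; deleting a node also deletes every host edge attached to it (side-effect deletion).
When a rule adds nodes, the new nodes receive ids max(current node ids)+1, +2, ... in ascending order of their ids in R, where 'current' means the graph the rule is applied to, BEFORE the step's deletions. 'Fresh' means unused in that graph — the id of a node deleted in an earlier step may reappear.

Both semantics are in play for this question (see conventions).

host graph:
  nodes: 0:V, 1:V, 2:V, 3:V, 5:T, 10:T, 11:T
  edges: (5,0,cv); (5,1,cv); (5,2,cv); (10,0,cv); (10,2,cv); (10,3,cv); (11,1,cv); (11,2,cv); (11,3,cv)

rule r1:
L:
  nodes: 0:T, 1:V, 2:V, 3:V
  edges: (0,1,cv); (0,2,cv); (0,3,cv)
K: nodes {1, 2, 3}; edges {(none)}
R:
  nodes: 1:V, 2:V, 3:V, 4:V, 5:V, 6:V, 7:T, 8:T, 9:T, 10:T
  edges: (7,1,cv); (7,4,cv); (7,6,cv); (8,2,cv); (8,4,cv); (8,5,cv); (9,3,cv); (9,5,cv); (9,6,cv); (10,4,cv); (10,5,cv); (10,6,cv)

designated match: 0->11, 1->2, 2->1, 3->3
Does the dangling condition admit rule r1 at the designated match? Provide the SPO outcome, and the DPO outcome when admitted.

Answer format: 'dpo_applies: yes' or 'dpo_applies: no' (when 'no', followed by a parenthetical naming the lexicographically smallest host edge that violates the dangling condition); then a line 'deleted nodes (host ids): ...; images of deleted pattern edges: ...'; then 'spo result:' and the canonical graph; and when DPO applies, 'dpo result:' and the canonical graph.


dpo_applies: yes
deleted nodes (host ids): 11; images of deleted pattern edges: (11,1,cv); (11,2,cv); (11,3,cv)
spo result:
nodes: 0:V, 1:V, 2:V, 3:V, 5:T, 10:T, 12:V, 13:V, 14:V, 15:T, 16:T, 17:T, 18:T
edges: (5,0,cv); (5,1,cv); (5,2,cv); (10,0,cv); (10,2,cv); (10,3,cv); (15,2,cv); (15,12,cv); (15,14,cv); (16,1,cv); (16,12,cv); (16,13,cv); (17,3,cv); (17,13,cv); (17,14,cv); (18,12,cv); (18,13,cv); (18,14,cv)
dpo result:
nodes: 0:V, 1:V, 2:V, 3:V, 5:T, 10:T, 12:V, 13:V, 14:V, 15:T, 16:T, 17:T, 18:T
edges: (5,0,cv); (5,1,cv); (5,2,cv); (10,0,cv); (10,2,cv); (10,3,cv); (15,2,cv); (15,12,cv); (15,14,cv); (16,1,cv); (16,12,cv); (16,13,cv); (17,3,cv); (17,13,cv); (17,14,cv); (18,12,cv); (18,13,cv); (18,14,cv)
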